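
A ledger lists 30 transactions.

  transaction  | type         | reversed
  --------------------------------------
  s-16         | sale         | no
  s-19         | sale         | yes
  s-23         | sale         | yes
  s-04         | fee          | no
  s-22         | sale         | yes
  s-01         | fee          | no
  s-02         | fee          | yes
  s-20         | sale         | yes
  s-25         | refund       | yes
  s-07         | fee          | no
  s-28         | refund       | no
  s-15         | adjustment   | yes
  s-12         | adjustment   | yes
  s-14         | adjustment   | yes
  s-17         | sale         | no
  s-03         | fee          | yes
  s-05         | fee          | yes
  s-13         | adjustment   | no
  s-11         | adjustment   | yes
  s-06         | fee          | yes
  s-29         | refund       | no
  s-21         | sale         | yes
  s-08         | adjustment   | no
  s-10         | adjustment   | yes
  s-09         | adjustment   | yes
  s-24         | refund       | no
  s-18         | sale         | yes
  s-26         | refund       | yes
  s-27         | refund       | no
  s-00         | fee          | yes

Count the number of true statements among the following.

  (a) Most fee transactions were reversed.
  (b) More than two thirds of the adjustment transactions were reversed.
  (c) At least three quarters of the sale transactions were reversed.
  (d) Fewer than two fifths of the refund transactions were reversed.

(a) fee: |A| = 8, |A ∩ B| = 5; needs |A ∩ B| > |A ∖ B| — true.
(b) adjustment: |A| = 8, |A ∩ B| = 6; needs |A ∩ B| / |A| > 2/3 — true.
(c) sale: |A| = 8, |A ∩ B| = 6; needs |A ∩ B| / |A| ≥ 3/4 — true.
(d) refund: |A| = 6, |A ∩ B| = 2; needs |A ∩ B| / |A| < 2/5 — true.

4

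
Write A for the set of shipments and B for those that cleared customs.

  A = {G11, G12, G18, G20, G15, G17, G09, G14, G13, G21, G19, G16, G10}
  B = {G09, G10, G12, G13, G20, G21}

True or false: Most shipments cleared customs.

False

'Most shipments cleared customs' holds iff |A ∩ B| > |A ∖ B|.
A (the restrictor) = {G11, G12, G18, G20, G15, G17, G09, G14, G13, G21, G19, G16, G10}, |A| = 13.
A ∩ B = {G12, G20, G09, G13, G21, G10}, so |A ∩ B| = 6.
A ∖ B = {G11, G18, G15, G17, G14, G19, G16}, so |A ∖ B| = 7.
6 < 7, so the statement is false.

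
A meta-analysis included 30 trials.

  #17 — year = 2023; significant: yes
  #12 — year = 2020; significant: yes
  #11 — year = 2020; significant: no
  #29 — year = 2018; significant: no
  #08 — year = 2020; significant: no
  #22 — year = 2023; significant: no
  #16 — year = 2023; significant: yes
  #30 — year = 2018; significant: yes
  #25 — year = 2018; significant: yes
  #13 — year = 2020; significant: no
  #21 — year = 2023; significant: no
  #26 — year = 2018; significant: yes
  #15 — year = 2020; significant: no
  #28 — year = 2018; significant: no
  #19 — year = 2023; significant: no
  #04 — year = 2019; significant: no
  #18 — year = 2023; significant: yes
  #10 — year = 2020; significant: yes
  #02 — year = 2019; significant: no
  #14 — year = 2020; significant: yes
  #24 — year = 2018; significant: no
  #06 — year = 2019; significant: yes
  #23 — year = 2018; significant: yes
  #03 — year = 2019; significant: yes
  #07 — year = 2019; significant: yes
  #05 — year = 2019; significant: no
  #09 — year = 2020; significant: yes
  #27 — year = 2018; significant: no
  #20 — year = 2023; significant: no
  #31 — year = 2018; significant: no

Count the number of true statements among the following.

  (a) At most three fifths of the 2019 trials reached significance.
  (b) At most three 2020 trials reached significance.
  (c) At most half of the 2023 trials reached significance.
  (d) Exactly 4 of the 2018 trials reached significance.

(a) 2019: |A| = 6, |A ∩ B| = 3; needs |A ∩ B| / |A| ≤ 3/5 — true.
(b) 2020: |A| = 8, |A ∩ B| = 4; needs |A ∩ B| ≤ 3 — false.
(c) 2023: |A| = 7, |A ∩ B| = 3; needs |A ∩ B| ≤ |A ∖ B| — true.
(d) 2018: |A| = 9, |A ∩ B| = 4; needs |A ∩ B| = 4 — true.

3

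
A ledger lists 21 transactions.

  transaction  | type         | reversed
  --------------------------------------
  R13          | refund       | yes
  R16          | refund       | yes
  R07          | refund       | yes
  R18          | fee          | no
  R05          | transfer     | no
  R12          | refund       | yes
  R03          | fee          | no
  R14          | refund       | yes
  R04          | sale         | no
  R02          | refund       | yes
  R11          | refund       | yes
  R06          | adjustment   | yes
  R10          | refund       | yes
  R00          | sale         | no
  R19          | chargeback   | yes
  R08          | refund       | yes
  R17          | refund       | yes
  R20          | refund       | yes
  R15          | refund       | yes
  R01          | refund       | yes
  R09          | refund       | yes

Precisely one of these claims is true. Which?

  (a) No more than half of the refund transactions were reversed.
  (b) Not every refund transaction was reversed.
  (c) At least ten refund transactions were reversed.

|A| = 14, |A ∩ B| = 14, |A ∖ B| = 0.
(a) requires |A ∩ B| ≤ |A ∖ B|: false.
(b) requires A ⊄ B (|A ∖ B| ≥ 1): false.
(c) requires |A ∩ B| ≥ 10: true.

(c)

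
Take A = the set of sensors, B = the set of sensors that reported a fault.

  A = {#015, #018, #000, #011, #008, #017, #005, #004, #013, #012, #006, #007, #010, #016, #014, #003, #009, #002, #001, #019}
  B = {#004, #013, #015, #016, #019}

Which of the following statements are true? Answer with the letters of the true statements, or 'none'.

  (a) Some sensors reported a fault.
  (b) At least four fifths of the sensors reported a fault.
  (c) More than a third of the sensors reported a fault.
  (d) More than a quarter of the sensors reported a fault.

|A| = 20, |A ∩ B| = 5, |A ∖ B| = 15.
(a) A ∩ B ≠ ∅ (|A ∩ B| ≥ 1): holds.
(b) |A ∩ B| / |A| ≥ 4/5: fails.
(c) |A ∩ B| / |A| > 1/3: fails.
(d) |A ∩ B| / |A| > 1/4: fails.

(a)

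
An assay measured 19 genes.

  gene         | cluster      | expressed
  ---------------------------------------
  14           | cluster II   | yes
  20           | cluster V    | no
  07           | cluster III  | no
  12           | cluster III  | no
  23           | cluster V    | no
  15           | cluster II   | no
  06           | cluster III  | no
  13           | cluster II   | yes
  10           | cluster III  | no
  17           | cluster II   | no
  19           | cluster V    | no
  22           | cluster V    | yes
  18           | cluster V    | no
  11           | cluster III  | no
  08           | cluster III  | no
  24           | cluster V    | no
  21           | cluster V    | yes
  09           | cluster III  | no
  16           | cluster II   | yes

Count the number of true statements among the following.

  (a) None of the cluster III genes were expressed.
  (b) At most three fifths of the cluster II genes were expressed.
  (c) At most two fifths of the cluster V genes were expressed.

3

(a) cluster III: |A| = 7, |A ∩ B| = 0; needs A ∩ B = ∅ (|A ∩ B| = 0) — true.
(b) cluster II: |A| = 5, |A ∩ B| = 3; needs |A ∩ B| / |A| ≤ 3/5 — true.
(c) cluster V: |A| = 7, |A ∩ B| = 2; needs |A ∩ B| / |A| ≤ 2/5 — true.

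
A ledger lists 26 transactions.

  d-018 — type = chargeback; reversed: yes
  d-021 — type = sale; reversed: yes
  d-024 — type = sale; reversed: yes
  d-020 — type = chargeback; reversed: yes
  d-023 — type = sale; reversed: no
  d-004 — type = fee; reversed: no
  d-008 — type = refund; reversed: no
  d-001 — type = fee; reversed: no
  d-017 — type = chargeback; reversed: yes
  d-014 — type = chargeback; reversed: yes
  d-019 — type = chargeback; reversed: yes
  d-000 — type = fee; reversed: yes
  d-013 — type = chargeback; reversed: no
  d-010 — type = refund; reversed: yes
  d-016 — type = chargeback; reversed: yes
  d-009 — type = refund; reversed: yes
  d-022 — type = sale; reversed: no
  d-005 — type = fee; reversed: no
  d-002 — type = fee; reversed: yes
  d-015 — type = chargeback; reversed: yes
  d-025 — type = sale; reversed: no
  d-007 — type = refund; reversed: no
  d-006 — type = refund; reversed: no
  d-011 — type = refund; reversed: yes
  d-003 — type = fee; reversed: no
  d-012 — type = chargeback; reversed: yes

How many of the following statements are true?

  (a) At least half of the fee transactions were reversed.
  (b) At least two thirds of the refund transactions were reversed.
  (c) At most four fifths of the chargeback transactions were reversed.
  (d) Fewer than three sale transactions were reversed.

1

(a) fee: |A| = 6, |A ∩ B| = 2; needs |A ∩ B| ≥ |A ∖ B| — false.
(b) refund: |A| = 6, |A ∩ B| = 3; needs |A ∩ B| / |A| ≥ 2/3 — false.
(c) chargeback: |A| = 9, |A ∩ B| = 8; needs |A ∩ B| / |A| ≤ 4/5 — false.
(d) sale: |A| = 5, |A ∩ B| = 2; needs |A ∩ B| < 3 — true.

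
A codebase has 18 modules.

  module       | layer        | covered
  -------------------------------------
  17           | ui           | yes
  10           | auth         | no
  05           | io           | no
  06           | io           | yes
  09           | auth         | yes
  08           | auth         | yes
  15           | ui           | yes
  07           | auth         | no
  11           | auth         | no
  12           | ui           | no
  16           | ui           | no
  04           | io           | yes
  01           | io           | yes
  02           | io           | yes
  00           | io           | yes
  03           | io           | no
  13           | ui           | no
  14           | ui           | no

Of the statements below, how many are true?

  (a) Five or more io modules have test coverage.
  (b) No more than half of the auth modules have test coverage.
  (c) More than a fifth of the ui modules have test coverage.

(a) io: |A| = 7, |A ∩ B| = 5; needs |A ∩ B| ≥ 5 — true.
(b) auth: |A| = 5, |A ∩ B| = 2; needs |A ∩ B| ≤ |A ∖ B| — true.
(c) ui: |A| = 6, |A ∩ B| = 2; needs |A ∩ B| / |A| > 1/5 — true.

3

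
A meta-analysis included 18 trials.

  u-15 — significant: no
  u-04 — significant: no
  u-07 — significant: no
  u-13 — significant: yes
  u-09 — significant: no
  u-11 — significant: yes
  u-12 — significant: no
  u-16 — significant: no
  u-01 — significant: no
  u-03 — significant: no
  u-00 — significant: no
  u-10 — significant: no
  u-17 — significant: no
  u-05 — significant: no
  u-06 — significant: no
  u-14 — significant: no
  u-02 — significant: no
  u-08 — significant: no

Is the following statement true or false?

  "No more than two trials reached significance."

'No more than two trials reached significance' holds iff |A ∩ B| ≤ 2.
|A| = 18, |A ∩ B| = 2, |A ∖ B| = 16.
|A ∩ B| = 2, so the statement is true.

True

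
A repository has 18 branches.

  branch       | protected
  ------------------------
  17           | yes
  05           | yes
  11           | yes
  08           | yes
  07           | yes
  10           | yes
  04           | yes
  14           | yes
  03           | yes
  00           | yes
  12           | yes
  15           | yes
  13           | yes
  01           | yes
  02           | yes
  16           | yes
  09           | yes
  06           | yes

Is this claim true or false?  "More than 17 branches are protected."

True

Truth condition: |A ∩ B| > 17.
|A| = 18, |A ∩ B| = 18, |A ∖ B| = 0.
|A ∩ B| = 18, so the statement is true.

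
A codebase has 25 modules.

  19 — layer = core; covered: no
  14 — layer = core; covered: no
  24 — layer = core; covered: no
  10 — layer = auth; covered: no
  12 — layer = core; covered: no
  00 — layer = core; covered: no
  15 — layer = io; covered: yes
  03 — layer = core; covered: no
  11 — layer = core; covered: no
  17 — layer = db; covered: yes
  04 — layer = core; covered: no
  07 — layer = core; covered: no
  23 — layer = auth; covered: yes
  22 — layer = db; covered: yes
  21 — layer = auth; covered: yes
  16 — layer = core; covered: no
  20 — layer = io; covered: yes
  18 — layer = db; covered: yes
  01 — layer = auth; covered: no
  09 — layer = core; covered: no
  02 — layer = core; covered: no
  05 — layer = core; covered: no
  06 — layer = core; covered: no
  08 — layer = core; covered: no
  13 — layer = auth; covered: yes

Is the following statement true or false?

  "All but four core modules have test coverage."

'All but four core modules have test coverage' holds iff |A ∖ B| = 4.
|A| = 15, |A ∩ B| = 0, |A ∖ B| = 15.
|A ∖ B| = 15, so the statement is false.

False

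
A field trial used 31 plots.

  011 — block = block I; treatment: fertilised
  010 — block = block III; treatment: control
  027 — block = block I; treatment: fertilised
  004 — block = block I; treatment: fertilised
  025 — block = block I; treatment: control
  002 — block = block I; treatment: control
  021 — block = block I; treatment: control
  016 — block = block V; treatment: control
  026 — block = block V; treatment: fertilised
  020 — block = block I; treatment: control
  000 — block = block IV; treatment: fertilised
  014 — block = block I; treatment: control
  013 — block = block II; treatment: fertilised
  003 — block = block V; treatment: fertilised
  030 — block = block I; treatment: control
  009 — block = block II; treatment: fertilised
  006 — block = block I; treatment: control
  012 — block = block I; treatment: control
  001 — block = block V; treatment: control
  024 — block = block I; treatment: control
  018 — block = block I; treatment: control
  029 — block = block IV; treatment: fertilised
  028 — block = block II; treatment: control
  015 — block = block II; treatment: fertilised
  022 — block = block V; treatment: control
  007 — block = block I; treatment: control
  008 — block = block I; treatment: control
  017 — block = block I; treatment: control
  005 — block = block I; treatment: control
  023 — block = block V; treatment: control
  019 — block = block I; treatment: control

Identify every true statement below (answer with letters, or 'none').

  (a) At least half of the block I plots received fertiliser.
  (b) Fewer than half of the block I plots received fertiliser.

|A| = 18, |A ∩ B| = 3, |A ∖ B| = 15.
(a) |A ∩ B| ≥ |A ∖ B|: fails.
(b) |A ∩ B| < |A ∖ B|: holds.

(b)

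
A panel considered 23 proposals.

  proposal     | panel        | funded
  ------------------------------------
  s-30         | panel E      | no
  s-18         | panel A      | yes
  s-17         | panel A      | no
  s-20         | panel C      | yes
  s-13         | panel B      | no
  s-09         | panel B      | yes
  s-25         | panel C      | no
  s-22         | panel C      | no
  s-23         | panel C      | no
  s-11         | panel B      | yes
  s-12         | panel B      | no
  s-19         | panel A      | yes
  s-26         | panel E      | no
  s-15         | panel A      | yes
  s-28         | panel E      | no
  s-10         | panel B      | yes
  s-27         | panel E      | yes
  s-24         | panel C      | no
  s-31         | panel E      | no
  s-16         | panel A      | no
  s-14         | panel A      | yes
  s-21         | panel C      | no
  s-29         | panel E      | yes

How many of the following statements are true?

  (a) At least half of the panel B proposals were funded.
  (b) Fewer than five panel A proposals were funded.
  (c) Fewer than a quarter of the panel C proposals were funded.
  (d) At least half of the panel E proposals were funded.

(a) panel B: |A| = 5, |A ∩ B| = 3; needs |A ∩ B| ≥ |A ∖ B| — true.
(b) panel A: |A| = 6, |A ∩ B| = 4; needs |A ∩ B| < 5 — true.
(c) panel C: |A| = 6, |A ∩ B| = 1; needs |A ∩ B| / |A| < 1/4 — true.
(d) panel E: |A| = 6, |A ∩ B| = 2; needs |A ∩ B| ≥ |A ∖ B| — false.

3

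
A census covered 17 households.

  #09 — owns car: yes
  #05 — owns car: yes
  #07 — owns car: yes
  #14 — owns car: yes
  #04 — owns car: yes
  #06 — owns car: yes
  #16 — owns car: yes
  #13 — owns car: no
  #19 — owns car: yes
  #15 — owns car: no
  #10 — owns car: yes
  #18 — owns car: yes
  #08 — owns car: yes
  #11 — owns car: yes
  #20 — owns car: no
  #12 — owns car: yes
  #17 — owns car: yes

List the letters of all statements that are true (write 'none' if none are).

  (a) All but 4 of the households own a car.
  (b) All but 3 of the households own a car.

|A| = 17, |A ∩ B| = 14, |A ∖ B| = 3.
(a) |A ∖ B| = 4: fails.
(b) |A ∖ B| = 3: holds.

(b)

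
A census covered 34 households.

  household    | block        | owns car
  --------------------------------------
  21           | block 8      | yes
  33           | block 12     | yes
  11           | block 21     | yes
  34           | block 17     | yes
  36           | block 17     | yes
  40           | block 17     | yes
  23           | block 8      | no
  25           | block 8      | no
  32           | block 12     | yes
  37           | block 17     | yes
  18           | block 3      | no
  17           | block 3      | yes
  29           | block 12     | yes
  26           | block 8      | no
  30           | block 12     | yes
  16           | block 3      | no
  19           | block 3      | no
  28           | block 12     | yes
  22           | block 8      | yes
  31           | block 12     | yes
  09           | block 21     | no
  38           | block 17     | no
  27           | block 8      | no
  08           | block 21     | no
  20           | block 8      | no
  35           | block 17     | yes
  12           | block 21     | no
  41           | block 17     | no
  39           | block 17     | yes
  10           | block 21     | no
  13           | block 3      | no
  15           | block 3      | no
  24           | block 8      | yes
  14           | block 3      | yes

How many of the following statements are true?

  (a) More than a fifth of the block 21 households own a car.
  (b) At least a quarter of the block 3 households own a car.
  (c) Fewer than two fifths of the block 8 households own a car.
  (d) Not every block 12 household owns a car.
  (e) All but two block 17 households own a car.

3

(a) block 21: |A| = 5, |A ∩ B| = 1; needs |A ∩ B| / |A| > 1/5 — false.
(b) block 3: |A| = 7, |A ∩ B| = 2; needs |A ∩ B| / |A| ≥ 1/4 — true.
(c) block 8: |A| = 8, |A ∩ B| = 3; needs |A ∩ B| / |A| < 2/5 — true.
(d) block 12: |A| = 6, |A ∩ B| = 6; needs A ⊄ B (|A ∖ B| ≥ 1) — false.
(e) block 17: |A| = 8, |A ∩ B| = 6; needs |A ∖ B| = 2 — true.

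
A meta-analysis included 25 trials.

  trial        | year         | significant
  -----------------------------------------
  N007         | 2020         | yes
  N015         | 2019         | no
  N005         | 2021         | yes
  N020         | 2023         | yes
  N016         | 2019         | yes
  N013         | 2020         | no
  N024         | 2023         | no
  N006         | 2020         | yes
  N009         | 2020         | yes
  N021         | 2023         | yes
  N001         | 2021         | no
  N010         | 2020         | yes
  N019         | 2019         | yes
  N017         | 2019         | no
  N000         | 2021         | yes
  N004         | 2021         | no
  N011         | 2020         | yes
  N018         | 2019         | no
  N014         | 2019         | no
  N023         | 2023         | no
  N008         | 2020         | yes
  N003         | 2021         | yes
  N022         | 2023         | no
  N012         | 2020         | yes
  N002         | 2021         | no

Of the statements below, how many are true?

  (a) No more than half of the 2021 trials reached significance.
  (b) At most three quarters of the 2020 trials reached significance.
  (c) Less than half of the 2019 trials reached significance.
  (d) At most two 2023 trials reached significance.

3

(a) 2021: |A| = 6, |A ∩ B| = 3; needs |A ∩ B| ≤ |A ∖ B| — true.
(b) 2020: |A| = 8, |A ∩ B| = 7; needs |A ∩ B| / |A| ≤ 3/4 — false.
(c) 2019: |A| = 6, |A ∩ B| = 2; needs |A ∩ B| < |A ∖ B| — true.
(d) 2023: |A| = 5, |A ∩ B| = 2; needs |A ∩ B| ≤ 2 — true.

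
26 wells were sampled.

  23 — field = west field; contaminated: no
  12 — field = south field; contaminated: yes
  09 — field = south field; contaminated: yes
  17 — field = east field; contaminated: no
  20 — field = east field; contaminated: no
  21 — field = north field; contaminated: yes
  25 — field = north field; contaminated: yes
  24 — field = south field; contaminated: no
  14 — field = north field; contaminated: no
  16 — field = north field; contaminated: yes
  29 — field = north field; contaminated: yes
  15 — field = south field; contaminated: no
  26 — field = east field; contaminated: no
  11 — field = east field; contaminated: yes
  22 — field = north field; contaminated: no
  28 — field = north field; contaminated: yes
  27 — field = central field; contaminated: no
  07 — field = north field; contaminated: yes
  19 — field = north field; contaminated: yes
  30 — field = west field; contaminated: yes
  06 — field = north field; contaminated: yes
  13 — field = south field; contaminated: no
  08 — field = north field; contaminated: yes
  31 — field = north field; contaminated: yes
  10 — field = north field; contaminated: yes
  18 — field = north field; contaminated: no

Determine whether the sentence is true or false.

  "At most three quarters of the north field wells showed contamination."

False

The determiner here denotes the relation: |A ∩ B| / |A| ≤ 3/4.
A (the restrictor) = {21, 25, 14, 16, 29, 22, 28, 07, 19, 06, 08, 31, 10, 18}, |A| = 14.
A ∩ B = {21, 25, 16, 29, 28, 07, 19, 06, 08, 31, 10}, so |A ∩ B| = 11.
A ∖ B = {14, 22, 18}, so |A ∖ B| = 3.
|A ∩ B|/|A| = 11/14, so the statement is false.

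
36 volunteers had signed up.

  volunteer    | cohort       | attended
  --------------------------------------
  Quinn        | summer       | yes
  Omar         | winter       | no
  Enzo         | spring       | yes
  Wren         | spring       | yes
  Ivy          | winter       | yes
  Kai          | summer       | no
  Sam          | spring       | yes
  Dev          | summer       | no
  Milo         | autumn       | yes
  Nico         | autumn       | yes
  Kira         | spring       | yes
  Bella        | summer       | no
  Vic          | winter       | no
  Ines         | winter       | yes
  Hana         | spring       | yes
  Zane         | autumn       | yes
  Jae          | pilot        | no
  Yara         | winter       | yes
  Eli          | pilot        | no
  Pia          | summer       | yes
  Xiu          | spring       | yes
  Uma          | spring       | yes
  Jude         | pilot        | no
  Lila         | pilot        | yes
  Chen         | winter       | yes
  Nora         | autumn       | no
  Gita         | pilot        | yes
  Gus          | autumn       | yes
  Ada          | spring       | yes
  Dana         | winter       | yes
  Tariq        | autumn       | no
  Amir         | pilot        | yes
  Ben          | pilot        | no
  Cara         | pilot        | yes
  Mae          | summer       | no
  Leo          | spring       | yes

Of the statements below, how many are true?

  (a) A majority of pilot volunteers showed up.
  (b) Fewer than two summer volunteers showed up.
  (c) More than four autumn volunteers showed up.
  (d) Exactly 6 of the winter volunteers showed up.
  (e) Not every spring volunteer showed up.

0

(a) pilot: |A| = 8, |A ∩ B| = 4; needs |A ∩ B| > |A ∖ B| — false.
(b) summer: |A| = 6, |A ∩ B| = 2; needs |A ∩ B| < 2 — false.
(c) autumn: |A| = 6, |A ∩ B| = 4; needs |A ∩ B| > 4 — false.
(d) winter: |A| = 7, |A ∩ B| = 5; needs |A ∩ B| = 6 — false.
(e) spring: |A| = 9, |A ∩ B| = 9; needs A ⊄ B (|A ∖ B| ≥ 1) — false.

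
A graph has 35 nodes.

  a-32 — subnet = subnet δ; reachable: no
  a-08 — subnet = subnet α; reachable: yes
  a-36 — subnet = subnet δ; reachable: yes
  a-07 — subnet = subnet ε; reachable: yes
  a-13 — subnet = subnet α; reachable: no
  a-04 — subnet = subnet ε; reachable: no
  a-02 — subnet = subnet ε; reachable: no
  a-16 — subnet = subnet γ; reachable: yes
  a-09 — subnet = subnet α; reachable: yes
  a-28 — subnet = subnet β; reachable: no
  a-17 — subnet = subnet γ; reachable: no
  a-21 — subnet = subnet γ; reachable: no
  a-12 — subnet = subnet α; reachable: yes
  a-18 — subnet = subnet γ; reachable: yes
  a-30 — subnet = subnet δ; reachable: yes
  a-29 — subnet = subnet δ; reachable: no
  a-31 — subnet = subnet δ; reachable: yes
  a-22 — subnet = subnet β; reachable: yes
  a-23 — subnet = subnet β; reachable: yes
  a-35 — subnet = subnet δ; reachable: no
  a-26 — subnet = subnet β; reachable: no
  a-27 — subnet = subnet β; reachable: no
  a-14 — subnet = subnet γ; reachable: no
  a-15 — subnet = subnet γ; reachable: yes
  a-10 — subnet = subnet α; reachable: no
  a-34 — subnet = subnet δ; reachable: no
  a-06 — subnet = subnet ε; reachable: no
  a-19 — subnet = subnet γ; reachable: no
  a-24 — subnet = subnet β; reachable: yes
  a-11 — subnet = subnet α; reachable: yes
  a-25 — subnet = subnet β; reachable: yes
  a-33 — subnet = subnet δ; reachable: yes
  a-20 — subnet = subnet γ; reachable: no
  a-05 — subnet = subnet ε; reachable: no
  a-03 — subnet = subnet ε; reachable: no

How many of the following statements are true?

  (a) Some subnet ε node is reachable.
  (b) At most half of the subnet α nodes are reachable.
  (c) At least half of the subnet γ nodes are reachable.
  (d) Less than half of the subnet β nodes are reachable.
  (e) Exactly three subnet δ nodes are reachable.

1

(a) subnet ε: |A| = 6, |A ∩ B| = 1; needs A ∩ B ≠ ∅ (|A ∩ B| ≥ 1) — true.
(b) subnet α: |A| = 6, |A ∩ B| = 4; needs |A ∩ B| ≤ |A ∖ B| — false.
(c) subnet γ: |A| = 8, |A ∩ B| = 3; needs |A ∩ B| ≥ |A ∖ B| — false.
(d) subnet β: |A| = 7, |A ∩ B| = 4; needs |A ∩ B| < |A ∖ B| — false.
(e) subnet δ: |A| = 8, |A ∩ B| = 4; needs |A ∩ B| = 3 — false.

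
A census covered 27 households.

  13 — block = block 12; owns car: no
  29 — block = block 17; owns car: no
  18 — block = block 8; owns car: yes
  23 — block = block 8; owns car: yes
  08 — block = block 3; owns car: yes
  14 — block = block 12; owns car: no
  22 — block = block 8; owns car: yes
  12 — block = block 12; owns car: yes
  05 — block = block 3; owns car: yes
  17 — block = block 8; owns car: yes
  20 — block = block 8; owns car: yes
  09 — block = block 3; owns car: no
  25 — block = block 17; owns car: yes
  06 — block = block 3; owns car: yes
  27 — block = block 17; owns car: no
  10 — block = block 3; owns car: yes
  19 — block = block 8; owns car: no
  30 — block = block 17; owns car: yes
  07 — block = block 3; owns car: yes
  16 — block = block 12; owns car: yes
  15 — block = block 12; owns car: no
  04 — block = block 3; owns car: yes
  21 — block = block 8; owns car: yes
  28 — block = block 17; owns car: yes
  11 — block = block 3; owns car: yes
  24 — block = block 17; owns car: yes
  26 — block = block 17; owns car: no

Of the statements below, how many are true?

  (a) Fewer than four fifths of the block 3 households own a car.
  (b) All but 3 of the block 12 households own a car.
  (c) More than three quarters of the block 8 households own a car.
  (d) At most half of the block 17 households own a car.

2

(a) block 3: |A| = 8, |A ∩ B| = 7; needs |A ∩ B| / |A| < 4/5 — false.
(b) block 12: |A| = 5, |A ∩ B| = 2; needs |A ∖ B| = 3 — true.
(c) block 8: |A| = 7, |A ∩ B| = 6; needs |A ∩ B| / |A| > 3/4 — true.
(d) block 17: |A| = 7, |A ∩ B| = 4; needs |A ∩ B| ≤ |A ∖ B| — false.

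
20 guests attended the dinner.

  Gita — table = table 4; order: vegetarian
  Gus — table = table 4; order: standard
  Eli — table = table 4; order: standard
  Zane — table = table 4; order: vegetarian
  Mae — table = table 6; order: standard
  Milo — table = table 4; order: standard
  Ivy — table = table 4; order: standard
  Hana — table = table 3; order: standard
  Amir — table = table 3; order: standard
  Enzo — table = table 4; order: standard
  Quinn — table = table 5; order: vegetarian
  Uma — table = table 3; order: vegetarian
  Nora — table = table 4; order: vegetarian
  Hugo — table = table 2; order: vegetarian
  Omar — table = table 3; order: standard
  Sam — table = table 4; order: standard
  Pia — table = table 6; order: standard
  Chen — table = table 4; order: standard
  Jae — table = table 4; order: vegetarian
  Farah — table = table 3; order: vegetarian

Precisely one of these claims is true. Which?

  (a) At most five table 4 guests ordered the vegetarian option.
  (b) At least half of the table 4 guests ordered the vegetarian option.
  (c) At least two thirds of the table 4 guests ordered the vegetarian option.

|A| = 11, |A ∩ B| = 4, |A ∖ B| = 7.
(a) requires |A ∩ B| ≤ 5: true.
(b) requires |A ∩ B| ≥ |A ∖ B|: false.
(c) requires |A ∩ B| / |A| ≥ 2/3: false.

(a)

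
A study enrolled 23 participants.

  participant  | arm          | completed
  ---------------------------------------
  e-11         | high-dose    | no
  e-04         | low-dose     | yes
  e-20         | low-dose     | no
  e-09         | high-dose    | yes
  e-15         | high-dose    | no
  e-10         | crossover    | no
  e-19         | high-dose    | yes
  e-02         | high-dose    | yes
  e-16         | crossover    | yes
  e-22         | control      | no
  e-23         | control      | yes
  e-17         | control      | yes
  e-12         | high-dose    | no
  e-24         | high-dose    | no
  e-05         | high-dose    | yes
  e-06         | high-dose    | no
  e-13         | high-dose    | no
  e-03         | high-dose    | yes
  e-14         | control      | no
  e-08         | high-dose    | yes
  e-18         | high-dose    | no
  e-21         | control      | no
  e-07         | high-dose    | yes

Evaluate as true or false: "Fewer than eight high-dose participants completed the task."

True

Truth condition: |A ∩ B| < 8.
A (the restrictor) = {e-11, e-09, e-15, e-19, e-02, e-12, e-24, e-05, e-06, e-13, e-03, e-08, e-18, e-07}, |A| = 14.
A ∩ B = {e-09, e-19, e-02, e-05, e-03, e-08, e-07}, so |A ∩ B| = 7.
|A ∩ B| = 7, so the statement is true.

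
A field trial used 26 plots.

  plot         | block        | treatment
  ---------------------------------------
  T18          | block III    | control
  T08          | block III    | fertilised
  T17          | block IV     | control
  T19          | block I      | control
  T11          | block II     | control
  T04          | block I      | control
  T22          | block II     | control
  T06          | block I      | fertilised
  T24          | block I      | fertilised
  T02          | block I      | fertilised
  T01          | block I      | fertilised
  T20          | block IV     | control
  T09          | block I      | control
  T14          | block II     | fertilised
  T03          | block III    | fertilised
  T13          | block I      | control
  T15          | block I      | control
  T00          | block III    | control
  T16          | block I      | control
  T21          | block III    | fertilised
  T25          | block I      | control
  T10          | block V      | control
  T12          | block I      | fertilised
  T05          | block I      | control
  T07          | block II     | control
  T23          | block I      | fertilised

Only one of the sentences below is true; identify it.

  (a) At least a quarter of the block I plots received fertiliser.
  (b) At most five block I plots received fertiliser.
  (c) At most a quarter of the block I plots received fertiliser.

|A| = 14, |A ∩ B| = 6, |A ∖ B| = 8.
(a) requires |A ∩ B| / |A| ≥ 1/4: true.
(b) requires |A ∩ B| ≤ 5: false.
(c) requires |A ∩ B| / |A| ≤ 1/4: false.

(a)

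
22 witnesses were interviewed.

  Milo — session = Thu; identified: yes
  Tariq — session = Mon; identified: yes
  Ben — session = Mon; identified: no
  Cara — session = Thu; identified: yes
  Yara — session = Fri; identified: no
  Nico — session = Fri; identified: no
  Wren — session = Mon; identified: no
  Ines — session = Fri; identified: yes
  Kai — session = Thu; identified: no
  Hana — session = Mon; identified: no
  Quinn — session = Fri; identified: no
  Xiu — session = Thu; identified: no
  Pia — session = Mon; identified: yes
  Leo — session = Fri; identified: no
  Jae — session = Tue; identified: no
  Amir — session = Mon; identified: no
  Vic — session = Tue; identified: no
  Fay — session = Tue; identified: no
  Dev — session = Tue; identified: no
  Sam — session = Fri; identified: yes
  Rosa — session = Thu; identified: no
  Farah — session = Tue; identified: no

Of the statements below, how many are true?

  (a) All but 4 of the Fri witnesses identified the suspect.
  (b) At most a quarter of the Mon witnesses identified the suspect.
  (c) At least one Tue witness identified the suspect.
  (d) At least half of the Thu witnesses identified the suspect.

1

(a) Fri: |A| = 6, |A ∩ B| = 2; needs |A ∖ B| = 4 — true.
(b) Mon: |A| = 6, |A ∩ B| = 2; needs |A ∩ B| / |A| ≤ 1/4 — false.
(c) Tue: |A| = 5, |A ∩ B| = 0; needs A ∩ B ≠ ∅ (|A ∩ B| ≥ 1) — false.
(d) Thu: |A| = 5, |A ∩ B| = 2; needs |A ∩ B| ≥ |A ∖ B| — false.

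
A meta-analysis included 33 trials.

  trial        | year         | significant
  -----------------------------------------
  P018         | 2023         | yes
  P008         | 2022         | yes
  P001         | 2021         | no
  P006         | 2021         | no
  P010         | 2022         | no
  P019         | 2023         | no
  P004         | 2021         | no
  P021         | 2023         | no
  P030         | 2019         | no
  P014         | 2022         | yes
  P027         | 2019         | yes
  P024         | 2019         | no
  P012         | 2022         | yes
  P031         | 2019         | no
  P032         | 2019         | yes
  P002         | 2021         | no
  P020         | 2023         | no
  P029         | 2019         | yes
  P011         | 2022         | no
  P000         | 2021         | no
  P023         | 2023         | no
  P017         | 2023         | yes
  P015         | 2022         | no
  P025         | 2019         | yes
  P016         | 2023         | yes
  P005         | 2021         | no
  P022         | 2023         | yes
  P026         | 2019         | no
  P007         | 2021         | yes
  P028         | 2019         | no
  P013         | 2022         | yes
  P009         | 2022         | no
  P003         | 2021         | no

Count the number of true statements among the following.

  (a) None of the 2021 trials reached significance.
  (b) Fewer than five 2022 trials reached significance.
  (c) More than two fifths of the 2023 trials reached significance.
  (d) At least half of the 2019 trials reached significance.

(a) 2021: |A| = 8, |A ∩ B| = 1; needs A ∩ B = ∅ (|A ∩ B| = 0) — false.
(b) 2022: |A| = 8, |A ∩ B| = 4; needs |A ∩ B| < 5 — true.
(c) 2023: |A| = 8, |A ∩ B| = 4; needs |A ∩ B| / |A| > 2/5 — true.
(d) 2019: |A| = 9, |A ∩ B| = 4; needs |A ∩ B| ≥ |A ∖ B| — false.

2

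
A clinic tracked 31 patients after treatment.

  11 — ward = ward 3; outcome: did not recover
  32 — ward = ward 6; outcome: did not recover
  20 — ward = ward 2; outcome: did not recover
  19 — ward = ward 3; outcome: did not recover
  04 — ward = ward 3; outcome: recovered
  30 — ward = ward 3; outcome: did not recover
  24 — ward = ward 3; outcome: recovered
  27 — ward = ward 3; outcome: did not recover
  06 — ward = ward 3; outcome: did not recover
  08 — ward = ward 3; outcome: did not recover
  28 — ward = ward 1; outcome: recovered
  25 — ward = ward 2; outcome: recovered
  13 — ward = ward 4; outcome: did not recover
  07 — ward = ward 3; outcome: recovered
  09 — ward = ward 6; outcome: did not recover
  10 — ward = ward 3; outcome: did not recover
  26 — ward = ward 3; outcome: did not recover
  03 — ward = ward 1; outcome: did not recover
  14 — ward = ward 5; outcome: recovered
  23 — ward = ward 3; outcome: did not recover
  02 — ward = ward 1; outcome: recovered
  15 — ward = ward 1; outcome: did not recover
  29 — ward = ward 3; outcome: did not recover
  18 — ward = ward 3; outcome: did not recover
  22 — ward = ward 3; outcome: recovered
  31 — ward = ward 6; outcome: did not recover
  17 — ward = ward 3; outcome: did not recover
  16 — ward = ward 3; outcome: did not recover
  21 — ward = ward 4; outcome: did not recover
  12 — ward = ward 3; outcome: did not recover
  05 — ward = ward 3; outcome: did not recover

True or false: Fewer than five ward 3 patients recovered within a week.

True

'Fewer than five ward 3 patients recovered within a week' holds iff |A ∩ B| < 5.
|A| = 19, |A ∩ B| = 4, |A ∖ B| = 15.
|A ∩ B| = 4, so the statement is true.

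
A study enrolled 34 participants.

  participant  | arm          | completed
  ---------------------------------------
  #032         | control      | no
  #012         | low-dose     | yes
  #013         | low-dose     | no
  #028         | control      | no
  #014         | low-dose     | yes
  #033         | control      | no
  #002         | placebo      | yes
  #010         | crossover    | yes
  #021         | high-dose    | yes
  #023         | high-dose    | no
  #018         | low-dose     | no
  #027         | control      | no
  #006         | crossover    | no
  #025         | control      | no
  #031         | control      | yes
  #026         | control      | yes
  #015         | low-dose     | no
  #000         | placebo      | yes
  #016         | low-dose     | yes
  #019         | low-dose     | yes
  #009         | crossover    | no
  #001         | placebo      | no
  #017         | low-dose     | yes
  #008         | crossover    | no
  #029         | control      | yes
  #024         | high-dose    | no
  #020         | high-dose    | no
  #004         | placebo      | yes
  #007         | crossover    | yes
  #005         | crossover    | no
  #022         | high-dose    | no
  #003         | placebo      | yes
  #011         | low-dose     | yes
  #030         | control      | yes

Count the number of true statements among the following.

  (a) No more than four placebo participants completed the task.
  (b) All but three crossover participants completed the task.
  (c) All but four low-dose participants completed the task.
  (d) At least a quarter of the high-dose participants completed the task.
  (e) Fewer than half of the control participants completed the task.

2

(a) placebo: |A| = 5, |A ∩ B| = 4; needs |A ∩ B| ≤ 4 — true.
(b) crossover: |A| = 6, |A ∩ B| = 2; needs |A ∖ B| = 3 — false.
(c) low-dose: |A| = 9, |A ∩ B| = 6; needs |A ∖ B| = 4 — false.
(d) high-dose: |A| = 5, |A ∩ B| = 1; needs |A ∩ B| / |A| ≥ 1/4 — false.
(e) control: |A| = 9, |A ∩ B| = 4; needs |A ∩ B| < |A ∖ B| — true.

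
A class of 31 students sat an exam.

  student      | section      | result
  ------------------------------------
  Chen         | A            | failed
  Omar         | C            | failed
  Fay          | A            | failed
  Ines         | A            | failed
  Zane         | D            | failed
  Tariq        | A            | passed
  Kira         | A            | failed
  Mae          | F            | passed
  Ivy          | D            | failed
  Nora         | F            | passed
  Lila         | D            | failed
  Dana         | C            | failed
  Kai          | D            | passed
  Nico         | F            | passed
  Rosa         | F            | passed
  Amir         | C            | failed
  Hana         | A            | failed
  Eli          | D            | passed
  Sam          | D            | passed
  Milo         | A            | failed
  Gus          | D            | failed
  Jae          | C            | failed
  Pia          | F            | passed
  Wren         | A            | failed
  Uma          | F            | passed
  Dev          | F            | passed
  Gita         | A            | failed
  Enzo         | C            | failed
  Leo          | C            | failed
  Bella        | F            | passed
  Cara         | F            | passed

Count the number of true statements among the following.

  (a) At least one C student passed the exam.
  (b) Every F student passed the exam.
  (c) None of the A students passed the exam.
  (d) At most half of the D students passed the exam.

(a) C: |A| = 6, |A ∩ B| = 0; needs A ∩ B ≠ ∅ (|A ∩ B| ≥ 1) — false.
(b) F: |A| = 9, |A ∩ B| = 9; needs A ⊆ B, i.e. every element of A is in B (|A ∖ B| = 0) — true.
(c) A: |A| = 9, |A ∩ B| = 1; needs A ∩ B = ∅ (|A ∩ B| = 0) — false.
(d) D: |A| = 7, |A ∩ B| = 3; needs |A ∩ B| ≤ |A ∖ B| — true.

2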